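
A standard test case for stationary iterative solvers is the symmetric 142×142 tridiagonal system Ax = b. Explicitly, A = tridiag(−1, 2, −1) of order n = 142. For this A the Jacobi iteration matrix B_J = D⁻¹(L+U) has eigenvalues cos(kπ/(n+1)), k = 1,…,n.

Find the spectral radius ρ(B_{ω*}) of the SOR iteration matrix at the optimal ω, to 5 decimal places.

n=142: λ(B_J) = 1 − λ(A)/2 = cos(kπ/143); k=1 gives ρ_J = 0.99976.
√(1−ρ_J²) simplifies to sin(π/143) = 0.021967.
ω* = 2/(1+0.021967) = 1.95701
[ρ_SOR] ω* − 1 = 0.95701.

ρ_SOR = 0.95701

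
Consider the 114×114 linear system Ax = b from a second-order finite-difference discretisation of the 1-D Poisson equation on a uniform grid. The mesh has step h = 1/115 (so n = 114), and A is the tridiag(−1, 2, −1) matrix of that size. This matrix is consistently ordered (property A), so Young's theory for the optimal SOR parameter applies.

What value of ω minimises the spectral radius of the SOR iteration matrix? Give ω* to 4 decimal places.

ω* = 1.9468

With n=114, ρ(Jacobi) = cos(π/115) = 0.9996.
√(1−ρ_J²) simplifies to sin(π/115) = 0.02731.
ω* = 2/(1+0.02731) = 1.9468
At ω = 1.9468 every |λ(B_ω)| = ω−1, so ρ_SOR = 0.9468.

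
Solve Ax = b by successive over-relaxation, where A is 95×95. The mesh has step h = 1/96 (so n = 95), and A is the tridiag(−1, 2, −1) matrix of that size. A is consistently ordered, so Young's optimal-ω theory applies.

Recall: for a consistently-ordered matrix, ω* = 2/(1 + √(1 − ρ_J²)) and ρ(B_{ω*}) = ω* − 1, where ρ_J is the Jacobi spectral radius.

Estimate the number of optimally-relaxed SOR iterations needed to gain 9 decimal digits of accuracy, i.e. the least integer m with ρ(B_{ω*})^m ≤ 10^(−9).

n=95: λ(B_J) = 1 − λ(A)/2 = cos(kπ/96); k=1 gives ρ_J = 0.9994646.
root = sin(π/96) = 0.0327191  (since 1−cos² = sin²).
So ω* = 2/1.0327191 = 1.9366350 (Young).
ρ_SOR = ω* − 1 = 1.9366350 − 1 = 0.9366350.
For 9 digits: m = 9·ln10 / (−ln 0.9366350) = 20.7233/0.0654616 = 316.572; round up → m = 317.

m = 317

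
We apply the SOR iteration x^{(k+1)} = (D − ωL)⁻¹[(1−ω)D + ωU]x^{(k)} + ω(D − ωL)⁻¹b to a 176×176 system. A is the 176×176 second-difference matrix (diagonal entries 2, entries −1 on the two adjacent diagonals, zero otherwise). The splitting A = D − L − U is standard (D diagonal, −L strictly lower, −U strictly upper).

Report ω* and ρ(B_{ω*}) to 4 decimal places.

n=176: λ(B_J) = 1 − λ(A)/2 = cos(kπ/177); k=1 gives ρ_J = 0.9998.
root = sin(π/177) = 0.01775  (since 1−cos² = sin²).
Then 2/(1+√(1−ρ_J²)) = 2/(1+0.01775); ω* = 2/1.01775 = 1.9651.
ρ_SOR = ω* − 1 = 1.9651 − 1 = 0.9651.

ω* = 1.9651, ρ_SOR = 0.9651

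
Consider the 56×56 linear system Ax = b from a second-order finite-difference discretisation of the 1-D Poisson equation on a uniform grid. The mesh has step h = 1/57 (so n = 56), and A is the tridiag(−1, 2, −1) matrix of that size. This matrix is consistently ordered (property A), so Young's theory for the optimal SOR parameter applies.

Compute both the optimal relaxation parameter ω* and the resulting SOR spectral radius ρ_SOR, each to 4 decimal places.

[ρ_J] n=56: ρ(B_J) = cos(π/(n+1)) = cos(π/57) = 0.9985.
1 − cos²(π/57) = sin²(π/57) ⇒ √(1−ρ_J²) = sin(π/57) = 0.05509.
ω* = 2/(1+0.05509) = 1.8956
At ω = 1.8956 every |λ(B_ω)| = ω−1, so ρ_SOR = 0.8956.

ω* = 1.8956, ρ_SOR = 0.8956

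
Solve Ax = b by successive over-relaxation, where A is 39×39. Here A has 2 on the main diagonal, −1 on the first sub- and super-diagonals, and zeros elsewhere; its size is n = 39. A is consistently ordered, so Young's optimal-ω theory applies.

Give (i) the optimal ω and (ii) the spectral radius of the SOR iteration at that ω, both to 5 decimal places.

With n=39, ρ(Jacobi) = cos(π/40) = 0.99692.
√(1 − cos²(π/40)) = sin(π/40) ≈ 0.078459.
So ω* = 2/1.078459 = 1.85450 (Young).
[ρ_SOR] ω* − 1 = 0.85450.

ω* = 1.85450, ρ_SOR = 0.85450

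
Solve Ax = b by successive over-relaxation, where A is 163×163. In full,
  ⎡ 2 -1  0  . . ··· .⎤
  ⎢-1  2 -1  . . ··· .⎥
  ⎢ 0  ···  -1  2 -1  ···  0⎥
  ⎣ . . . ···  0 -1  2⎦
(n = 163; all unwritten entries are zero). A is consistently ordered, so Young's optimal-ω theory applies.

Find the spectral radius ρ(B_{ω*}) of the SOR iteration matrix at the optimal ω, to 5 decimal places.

With n=163, ρ(Jacobi) = cos(π/164) = 0.99982.
1 − cos²(π/164) = sin²(π/164) ⇒ √(1−ρ_J²) = sin(π/164) = 0.019155.
ω* = 2/(1+0.019155) = 1.96241
At ω = 1.96241 every |λ(B_ω)| = ω−1, so ρ_SOR = 0.96241.

ρ_SOR = 0.96241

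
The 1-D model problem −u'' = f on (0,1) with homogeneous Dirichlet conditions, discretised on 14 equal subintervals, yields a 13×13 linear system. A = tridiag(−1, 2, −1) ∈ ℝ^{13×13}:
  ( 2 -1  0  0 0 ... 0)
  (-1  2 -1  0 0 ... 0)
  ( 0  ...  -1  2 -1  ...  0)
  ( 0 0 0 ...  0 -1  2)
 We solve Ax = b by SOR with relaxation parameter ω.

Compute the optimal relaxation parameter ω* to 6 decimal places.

ω* = 1.635964

spectrum of D⁻¹(L+U) = {cos(kπ/14) : 1≤k≤13}; ρ_J = cos(π/14) = 0.974928.
root = sin(π/14) = 0.2225209  (since 1−cos² = sin²).
ω* = 2 / (1 + 0.2225209) = 2 / 1.2225209 ≈ 1.635964.
ρ_SOR = ω* − 1 ≈ 0.635964.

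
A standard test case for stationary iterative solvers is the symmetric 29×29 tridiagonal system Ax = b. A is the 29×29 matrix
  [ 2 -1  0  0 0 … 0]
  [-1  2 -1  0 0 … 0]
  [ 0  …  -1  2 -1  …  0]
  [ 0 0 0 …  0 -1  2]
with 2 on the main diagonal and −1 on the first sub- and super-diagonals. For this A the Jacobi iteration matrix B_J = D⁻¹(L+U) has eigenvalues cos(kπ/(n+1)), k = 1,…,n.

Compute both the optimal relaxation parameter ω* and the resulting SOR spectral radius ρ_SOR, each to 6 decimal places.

ω* = 1.810727, ρ_SOR = 0.810727

½·tridiag(1,0,1) at n=29: λ_k = cos(kπ/30); max |λ| at k=1 ⇒ ρ_J = cos(π/30) ≈ 0.994522.
√(1−ρ_J²) = |sin(π/30)| = 0.1045285
Young: ω* = 2/(1+√(1−ρ_J²)) = 2/(1+0.1045285) = 2/1.1045285 = 1.810727.
[ρ_SOR] ω* − 1 = 0.810727.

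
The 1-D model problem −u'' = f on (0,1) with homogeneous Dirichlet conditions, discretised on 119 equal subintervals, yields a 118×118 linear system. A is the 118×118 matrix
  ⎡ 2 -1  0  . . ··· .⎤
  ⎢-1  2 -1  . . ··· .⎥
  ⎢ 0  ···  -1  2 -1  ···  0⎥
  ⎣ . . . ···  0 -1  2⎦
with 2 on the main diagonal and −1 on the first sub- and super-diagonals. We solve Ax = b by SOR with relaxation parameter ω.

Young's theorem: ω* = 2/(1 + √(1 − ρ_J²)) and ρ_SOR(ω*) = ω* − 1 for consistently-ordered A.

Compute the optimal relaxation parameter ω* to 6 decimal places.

With n=118, ρ(Jacobi) = cos(π/119) = 0.999652.
√(1 − cos²(π/119)) = sin(π/119) ≈ 0.0263969.
Young: ω* = 2/(1+√(1−ρ_J²)) = 2/(1+0.0263969) = 2/1.0263969 = 1.948564.
[ρ_SOR] ω* − 1 = 0.948564.

ω* = 1.948564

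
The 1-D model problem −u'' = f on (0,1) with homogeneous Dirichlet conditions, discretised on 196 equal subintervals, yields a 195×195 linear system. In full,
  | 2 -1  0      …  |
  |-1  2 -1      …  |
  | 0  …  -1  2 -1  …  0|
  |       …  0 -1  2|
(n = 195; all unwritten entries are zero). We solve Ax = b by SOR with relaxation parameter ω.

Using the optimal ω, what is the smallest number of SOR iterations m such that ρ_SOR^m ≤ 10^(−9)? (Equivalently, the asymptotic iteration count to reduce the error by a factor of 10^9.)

[ρ_J] n=195: ρ(B_J) = cos(π/(n+1)) = cos(π/196) = 0.9998715.
√(1−ρ_J²) = |sin(π/196)| = 0.0160278
ω* = 2 / (1 + 0.0160278) = 2 / 1.0160278 ≈ 1.9684501.
ρ(B_{ω*}) = ω*−1 = 0.9684501
9·ln10 = 20.7233; −ln(0.9684501) = 0.0320583; m = ⌈20.7233/0.0320583⌉ = ⌈646.425⌉ = 647.

m = 647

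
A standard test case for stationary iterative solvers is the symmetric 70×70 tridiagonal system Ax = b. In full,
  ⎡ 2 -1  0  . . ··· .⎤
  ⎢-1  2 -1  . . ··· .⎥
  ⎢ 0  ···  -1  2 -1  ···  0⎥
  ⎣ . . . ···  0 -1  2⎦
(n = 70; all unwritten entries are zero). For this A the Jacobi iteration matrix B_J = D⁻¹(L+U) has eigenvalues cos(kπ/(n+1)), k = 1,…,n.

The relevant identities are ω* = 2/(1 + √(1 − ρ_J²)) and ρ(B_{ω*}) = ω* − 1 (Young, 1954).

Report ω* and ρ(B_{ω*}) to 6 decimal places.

ω* = 1.915281, ρ_SOR = 0.915281

B_J for the 70×70 system has eigenvalues cos(kπ/71); ρ_J = cos(π/71) = 0.999021.
1 − cos²(π/71) = sin²(π/71) ⇒ √(1−ρ_J²) = sin(π/71) = 0.0442333.
ω* = 2 / (1 + 0.0442333) = 2 / 1.0442333 ≈ 1.915281.
ρ_SOR = ω* − 1 ≈ 0.915281.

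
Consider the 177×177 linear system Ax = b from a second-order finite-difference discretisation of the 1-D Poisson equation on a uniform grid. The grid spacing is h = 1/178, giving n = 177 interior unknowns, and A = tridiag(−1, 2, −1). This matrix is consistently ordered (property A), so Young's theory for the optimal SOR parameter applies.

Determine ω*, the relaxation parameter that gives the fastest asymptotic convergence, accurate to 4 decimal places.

n=177: λ(B_J) = 1 − λ(A)/2 = cos(kπ/178); k=1 gives ρ_J = 0.9998.
root = sin(π/178) = 0.01765  (since 1−cos² = sin²).
[ω*] 2 ÷ (1 + 0.01765) = 2 ÷ 1.01765 = 1.9653.
Hence ρ(B_{ω*}) = 1.9653 − 1 = 0.9653.

ω* = 1.9653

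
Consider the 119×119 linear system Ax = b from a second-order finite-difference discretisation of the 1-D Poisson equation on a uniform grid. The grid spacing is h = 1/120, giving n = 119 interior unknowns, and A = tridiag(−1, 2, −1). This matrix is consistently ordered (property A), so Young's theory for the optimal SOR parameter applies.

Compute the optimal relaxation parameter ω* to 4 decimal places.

ω* = 1.9490

n=119: λ(B_J) = 1 − λ(A)/2 = cos(kπ/120); k=1 gives ρ_J = 0.9997.
1 − cos²(π/120) = sin²(π/120) ⇒ √(1−ρ_J²) = sin(π/120) = 0.02618.
ω* = 2 / (1 + 0.02618) = 2 / 1.02618 ≈ 1.9490.
At ω = 1.9490 every |λ(B_ω)| = ω−1, so ρ_SOR = 0.9490.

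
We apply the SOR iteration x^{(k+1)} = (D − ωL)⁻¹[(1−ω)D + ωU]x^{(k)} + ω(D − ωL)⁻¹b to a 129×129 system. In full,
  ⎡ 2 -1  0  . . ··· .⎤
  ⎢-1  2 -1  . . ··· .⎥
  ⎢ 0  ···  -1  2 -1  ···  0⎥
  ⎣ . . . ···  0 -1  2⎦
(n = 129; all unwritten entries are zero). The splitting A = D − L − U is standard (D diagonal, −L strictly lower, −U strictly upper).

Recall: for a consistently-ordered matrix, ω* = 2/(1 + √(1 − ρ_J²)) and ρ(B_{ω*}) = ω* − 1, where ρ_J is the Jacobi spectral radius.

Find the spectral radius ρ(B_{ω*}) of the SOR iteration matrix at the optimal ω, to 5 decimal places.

ρ_SOR = 0.95281

With n=129, ρ(Jacobi) = cos(π/130) = 0.99971.
1 − cos²(π/130) = sin²(π/130) ⇒ √(1−ρ_J²) = sin(π/130) = 0.024164.
So ω* = 2/1.024164 = 1.95281 (Young).
ρ_SOR = ω* − 1 ≈ 0.95281.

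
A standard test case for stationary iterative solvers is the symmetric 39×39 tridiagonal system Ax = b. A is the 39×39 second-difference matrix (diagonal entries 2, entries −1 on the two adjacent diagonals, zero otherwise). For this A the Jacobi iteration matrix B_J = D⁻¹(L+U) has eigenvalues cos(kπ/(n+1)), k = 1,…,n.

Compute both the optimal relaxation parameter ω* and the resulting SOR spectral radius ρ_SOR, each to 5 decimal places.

ω* = 1.85450, ρ_SOR = 0.85450

spectrum of D⁻¹(L+U) = {cos(kπ/40) : 1≤k≤39}; ρ_J = cos(π/40) = 0.99692.
root = sin(π/40) = 0.078459  (since 1−cos² = sin²).
[ω*] 2 ÷ (1 + 0.078459) = 2 ÷ 1.078459 = 1.85450.
Hence ρ(B_{ω*}) = 1.85450 − 1 = 0.85450.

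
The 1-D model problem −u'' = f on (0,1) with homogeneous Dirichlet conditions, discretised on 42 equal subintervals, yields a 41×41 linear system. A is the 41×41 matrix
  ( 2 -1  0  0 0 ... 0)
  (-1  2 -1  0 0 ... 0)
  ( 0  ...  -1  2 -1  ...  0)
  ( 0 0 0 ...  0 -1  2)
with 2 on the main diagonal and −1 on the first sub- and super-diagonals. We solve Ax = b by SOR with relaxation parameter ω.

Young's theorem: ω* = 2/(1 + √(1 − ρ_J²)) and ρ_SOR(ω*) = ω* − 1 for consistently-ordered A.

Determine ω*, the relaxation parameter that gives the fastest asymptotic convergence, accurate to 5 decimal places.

ω* = 1.86093

spectrum of D⁻¹(L+U) = {cos(kπ/42) : 1≤k≤41}; ρ_J = cos(π/42) = 0.99720.
√(1−ρ_J²) = |sin(π/42)| = 0.074730
ω* = 2/(1+0.074730) = 1.86093
and ρ(B_{ω*}) = 1.86093 − 1 = 0.86093.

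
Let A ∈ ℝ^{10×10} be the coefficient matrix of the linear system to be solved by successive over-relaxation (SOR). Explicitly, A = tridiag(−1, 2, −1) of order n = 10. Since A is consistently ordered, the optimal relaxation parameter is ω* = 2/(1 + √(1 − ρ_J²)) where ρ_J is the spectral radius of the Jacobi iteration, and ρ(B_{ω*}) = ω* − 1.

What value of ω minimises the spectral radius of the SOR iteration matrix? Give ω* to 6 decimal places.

ω* = 1.560388

n=10: λ(B_J) = 1 − λ(A)/2 = cos(kπ/11); k=1 gives ρ_J = 0.959493.
√(1−ρ_J²) = |sin(π/11)| = 0.2817326
So ω* = 2/1.2817326 = 1.560388 (Young).
and ρ(B_{ω*}) = 1.560388 − 1 = 0.560388.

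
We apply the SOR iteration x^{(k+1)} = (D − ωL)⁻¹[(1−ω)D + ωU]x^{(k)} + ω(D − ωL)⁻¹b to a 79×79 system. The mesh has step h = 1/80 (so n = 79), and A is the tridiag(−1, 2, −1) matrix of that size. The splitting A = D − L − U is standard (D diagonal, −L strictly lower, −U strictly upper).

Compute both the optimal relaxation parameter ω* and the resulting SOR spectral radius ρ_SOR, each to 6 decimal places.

ω* = 1.924447, ρ_SOR = 0.924447

[ρ_J] n=79: ρ(B_J) = cos(π/(n+1)) = cos(π/80) = 0.999229.
√(1 − cos²(π/80)) = sin(π/80) ≈ 0.0392598.
ω* = 2/(1 + 0.0392598) = 2/1.0392598 = 1.924447.
ρ_SOR = ω* − 1 = 1.924447 − 1 = 0.924447.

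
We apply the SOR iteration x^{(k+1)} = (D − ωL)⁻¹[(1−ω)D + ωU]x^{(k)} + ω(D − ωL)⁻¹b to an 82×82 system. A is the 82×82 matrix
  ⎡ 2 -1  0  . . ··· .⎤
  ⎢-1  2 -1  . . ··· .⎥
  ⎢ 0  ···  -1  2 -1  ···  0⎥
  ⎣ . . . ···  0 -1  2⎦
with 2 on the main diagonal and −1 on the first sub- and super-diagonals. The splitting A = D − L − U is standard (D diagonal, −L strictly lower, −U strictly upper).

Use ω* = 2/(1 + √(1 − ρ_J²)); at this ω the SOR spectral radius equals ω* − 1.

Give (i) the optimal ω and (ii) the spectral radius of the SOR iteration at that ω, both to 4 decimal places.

ω* = 1.9271, ρ_SOR = 0.9271

[ρ_J] n=82: ρ(B_J) = cos(π/(n+1)) = cos(π/83) = 0.9993.
√(1 − cos²(π/83)) = sin(π/83) ≈ 0.03784.
ω* = 2/(1+0.03784) = 1.9271
At ω = 1.9271 every |λ(B_ω)| = ω−1, so ρ_SOR = 0.9271.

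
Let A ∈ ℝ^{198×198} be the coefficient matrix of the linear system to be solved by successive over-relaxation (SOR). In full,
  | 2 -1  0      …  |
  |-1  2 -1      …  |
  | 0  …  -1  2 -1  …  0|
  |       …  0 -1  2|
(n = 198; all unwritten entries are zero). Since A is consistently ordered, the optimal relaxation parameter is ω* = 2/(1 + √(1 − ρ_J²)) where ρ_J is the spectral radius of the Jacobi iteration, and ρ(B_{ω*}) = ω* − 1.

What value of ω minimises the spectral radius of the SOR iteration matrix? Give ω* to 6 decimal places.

ω* = 1.968918

n=198: λ(B_J) = 1 − λ(A)/2 = cos(kπ/199); k=1 gives ρ_J = 0.999875.
√(1 − cos²(π/199)) = sin(π/199) ≈ 0.0157862.
So ω* = 2/1.0157862 = 1.968918 (Young).
Hence ρ(B_{ω*}) = 1.968918 − 1 = 0.968918.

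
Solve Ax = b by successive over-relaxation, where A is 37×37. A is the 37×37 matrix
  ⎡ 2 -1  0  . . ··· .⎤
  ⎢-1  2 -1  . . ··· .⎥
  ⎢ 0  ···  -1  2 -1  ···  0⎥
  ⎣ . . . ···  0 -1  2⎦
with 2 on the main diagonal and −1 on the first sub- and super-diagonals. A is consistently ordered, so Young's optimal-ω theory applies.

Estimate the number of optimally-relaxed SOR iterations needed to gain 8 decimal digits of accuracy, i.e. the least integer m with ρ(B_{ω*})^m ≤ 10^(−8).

m = 112

ρ_J = max_k |cos(kπ/38)| = cos(π/38) = 0.9965845
root = sin(π/38) = 0.0825793  (since 1−cos² = sin²).
So ω* = 2/1.0825793 = 1.8474397 (Young).
[ρ_SOR] ω* − 1 = 0.8474397.
m ≥ 8·ln10 / (−ln 0.8474397) = 111.279; smallest integer m = 112.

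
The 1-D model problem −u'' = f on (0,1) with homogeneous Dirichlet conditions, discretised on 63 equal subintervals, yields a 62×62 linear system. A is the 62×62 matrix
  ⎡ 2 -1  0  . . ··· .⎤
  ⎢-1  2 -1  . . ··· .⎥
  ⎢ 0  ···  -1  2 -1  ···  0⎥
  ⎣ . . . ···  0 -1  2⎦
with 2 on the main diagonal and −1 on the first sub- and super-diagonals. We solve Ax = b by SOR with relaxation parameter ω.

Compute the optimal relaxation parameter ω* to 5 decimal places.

ω* = 1.90504

ρ_J = max_k |cos(kπ/63)| = cos(π/63) = 0.99876
√(1−ρ_J²) = |sin(π/63)| = 0.049846
ω* = 2/(1+0.049846) = 1.90504
ρ_SOR = ω* − 1 ≈ 0.90504.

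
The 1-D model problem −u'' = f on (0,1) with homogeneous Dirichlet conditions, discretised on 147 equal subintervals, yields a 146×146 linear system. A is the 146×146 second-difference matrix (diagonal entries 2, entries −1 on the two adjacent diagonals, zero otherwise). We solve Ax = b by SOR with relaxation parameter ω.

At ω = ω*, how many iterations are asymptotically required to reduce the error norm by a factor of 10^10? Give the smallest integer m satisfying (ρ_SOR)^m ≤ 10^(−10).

ρ_J = max_k |cos(kπ/147)| = cos(π/147) = 0.9997716
1 − cos²(π/147) = sin²(π/147) ⇒ √(1−ρ_J²) = sin(π/147) = 0.0213698.
[ω*] 2 ÷ (1 + 0.0213698) = 2 ÷ 1.0213698 = 1.9581546.
Hence ρ(B_{ω*}) = 1.9581546 − 1 = 0.9581546.
m ≥ 10·ln10 / (−ln 0.9581546) = 538.667; smallest integer m = 539.

m = 539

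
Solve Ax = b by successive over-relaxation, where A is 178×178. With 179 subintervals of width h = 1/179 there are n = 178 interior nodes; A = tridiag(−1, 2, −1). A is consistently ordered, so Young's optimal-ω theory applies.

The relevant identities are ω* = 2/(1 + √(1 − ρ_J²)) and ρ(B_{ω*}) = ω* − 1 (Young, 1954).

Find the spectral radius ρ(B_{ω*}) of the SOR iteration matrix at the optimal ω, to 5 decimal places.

spectrum of D⁻¹(L+U) = {cos(kπ/179) : 1≤k≤178}; ρ_J = cos(π/179) = 0.99985.
√(1−ρ_J²) simplifies to sin(π/179) = 0.017550.
ω* = 2/(1 + 0.017550) = 2/1.017550 = 1.96551.
ρ(B_{ω*}) = ω*−1 = 0.96551

ρ_SOR = 0.96551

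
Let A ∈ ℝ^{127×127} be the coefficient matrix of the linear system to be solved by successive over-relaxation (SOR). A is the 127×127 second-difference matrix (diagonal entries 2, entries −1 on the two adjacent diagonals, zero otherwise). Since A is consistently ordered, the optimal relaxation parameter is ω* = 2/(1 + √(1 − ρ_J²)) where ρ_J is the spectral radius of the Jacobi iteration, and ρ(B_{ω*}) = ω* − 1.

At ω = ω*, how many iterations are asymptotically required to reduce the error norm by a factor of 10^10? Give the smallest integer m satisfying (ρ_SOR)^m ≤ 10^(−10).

spectrum of D⁻¹(L+U) = {cos(kπ/128) : 1≤k≤127}; ρ_J = cos(π/128) = 0.9996988.
√(1−ρ_J²) = |sin(π/128)| = 0.0245412
ω* = 2/(1 + 0.0245412) = 2/1.0245412 = 1.9520933.
ρ_SOR = ω* − 1 = 1.9520933 − 1 = 0.9520933.
For 10 digits: m = 10·ln10 / (−ln 0.9520933) = 23.0259/0.0490922 = 469.034; round up → m = 470.

m = 470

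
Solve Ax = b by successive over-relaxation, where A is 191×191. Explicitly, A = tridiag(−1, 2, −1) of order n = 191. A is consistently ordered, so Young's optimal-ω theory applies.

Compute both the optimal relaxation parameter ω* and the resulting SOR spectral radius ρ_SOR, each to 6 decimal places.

ω* = 1.967803, ρ_SOR = 0.967803

With n=191, ρ(Jacobi) = cos(π/192) = 0.999866.
√(1 − cos²(π/192)) = sin(π/192) ≈ 0.0163617.
ω* = 2/(1 + 0.0163617) = 2/1.0163617 = 1.967803.
and ρ(B_{ω*}) = 1.967803 − 1 = 0.967803.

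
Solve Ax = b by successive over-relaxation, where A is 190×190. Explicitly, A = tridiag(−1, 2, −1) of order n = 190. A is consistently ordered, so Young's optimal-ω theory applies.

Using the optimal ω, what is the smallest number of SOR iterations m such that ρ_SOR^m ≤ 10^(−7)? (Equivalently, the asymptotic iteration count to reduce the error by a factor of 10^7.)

spectrum of D⁻¹(L+U) = {cos(kπ/191) : 1≤k≤190}; ρ_J = cos(π/191) = 0.9998647.
√(1−ρ_J²) simplifies to sin(π/191) = 0.0164474.
Young: ω* = 2/(1+√(1−ρ_J²)) = 2/(1+0.0164474) = 2/1.0164474 = 1.9676375.
and ρ(B_{ω*}) = 1.9676375 − 1 = 0.9676375.
(0.9676375)^m ≤ 10^{−7}  ⇒  m·ln(0.9676375) ≤ −7·ln10  ⇒  m ≥ 489.946  ⇒  m = 490

m = 490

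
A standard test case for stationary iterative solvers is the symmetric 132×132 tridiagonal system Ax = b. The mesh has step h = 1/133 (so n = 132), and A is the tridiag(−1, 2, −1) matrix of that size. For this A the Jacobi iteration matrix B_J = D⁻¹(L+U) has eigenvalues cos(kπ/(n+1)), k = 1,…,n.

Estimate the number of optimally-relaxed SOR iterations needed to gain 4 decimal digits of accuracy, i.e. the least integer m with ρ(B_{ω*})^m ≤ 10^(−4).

spectrum of D⁻¹(L+U) = {cos(kπ/133) : 1≤k≤132}; ρ_J = cos(π/133) = 0.9997210.
√(1 − cos²(π/133)) = sin(π/133) ≈ 0.0236188.
Young: ω* = 2/(1+√(1−ρ_J²)) = 2/(1+0.0236188) = 2/1.0236188 = 1.9538524.
ρ_SOR = ω* − 1 ≈ 0.9538524.
Need (0.9538524)^m ≤ 10^(−4): m ≥ 4·ln10/|ln 0.9538524| = 9.21034/0.0472463 = 194.943 ⇒ m = 195.

m = 195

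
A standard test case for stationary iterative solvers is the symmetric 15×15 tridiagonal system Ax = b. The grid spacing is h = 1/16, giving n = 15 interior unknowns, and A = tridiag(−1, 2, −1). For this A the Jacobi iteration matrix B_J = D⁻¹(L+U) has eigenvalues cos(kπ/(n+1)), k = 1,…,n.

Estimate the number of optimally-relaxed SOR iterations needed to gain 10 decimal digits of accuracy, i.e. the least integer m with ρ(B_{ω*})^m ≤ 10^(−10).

m = 59

ρ_J = max_k |cos(kπ/16)| = cos(π/16) = 0.9807853
√(1 − cos²(π/16)) = sin(π/16) ≈ 0.1950903.
[ω*] 2 ÷ (1 + 0.1950903) = 2 ÷ 1.1950903 = 1.6735137.
At ω = 1.6735137 every |λ(B_ω)| = ω−1, so ρ_SOR = 0.6735137.
Need (0.6735137)^m ≤ 10^(−10): m ≥ 10·ln10/|ln 0.6735137| = 23.0259/0.395247 = 58.257 ⇒ m = 59.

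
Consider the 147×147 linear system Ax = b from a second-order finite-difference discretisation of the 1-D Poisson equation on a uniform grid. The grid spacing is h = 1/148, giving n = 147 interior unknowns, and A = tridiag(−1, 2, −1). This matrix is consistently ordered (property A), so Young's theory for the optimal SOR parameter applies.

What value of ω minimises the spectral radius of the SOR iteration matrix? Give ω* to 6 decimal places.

ω* = 1.958432

ρ_J = max_k |cos(kπ/148)| = cos(π/148) = 0.999775
√(1 − cos²(π/148)) = sin(π/148) ≈ 0.0212254.
ω* = 2 / (1 + 0.0212254) = 2 / 1.0212254 ≈ 1.958432.
At ω = 1.958432 every |λ(B_ω)| = ω−1, so ρ_SOR = 0.958432.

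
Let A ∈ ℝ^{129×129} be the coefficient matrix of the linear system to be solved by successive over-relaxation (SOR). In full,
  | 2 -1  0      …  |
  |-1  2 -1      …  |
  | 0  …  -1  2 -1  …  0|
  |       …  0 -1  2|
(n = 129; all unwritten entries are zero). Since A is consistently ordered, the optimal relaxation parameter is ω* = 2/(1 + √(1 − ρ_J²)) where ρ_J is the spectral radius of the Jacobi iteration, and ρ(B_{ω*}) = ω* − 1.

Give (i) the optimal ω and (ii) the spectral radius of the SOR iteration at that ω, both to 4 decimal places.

ω* = 1.9528, ρ_SOR = 0.9528

n=129: λ(B_J) = 1 − λ(A)/2 = cos(kπ/130); k=1 gives ρ_J = 0.9997.
root = sin(π/130) = 0.02416  (since 1−cos² = sin²).
So ω* = 2/1.02416 = 1.9528 (Young).
ρ(B_{ω*}) = ω*−1 = 0.9528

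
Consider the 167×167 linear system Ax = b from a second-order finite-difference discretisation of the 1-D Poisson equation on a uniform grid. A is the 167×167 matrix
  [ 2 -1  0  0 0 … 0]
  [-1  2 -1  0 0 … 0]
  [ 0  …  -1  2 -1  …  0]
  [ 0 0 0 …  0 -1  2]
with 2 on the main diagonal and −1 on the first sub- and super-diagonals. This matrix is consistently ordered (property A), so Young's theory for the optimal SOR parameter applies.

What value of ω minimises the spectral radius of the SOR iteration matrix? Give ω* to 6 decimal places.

ω* = 1.963289

½·tridiag(1,0,1) at n=167: λ_k = cos(kπ/168); max |λ| at k=1 ⇒ ρ_J = cos(π/168) ≈ 0.999825.
√(1 − cos²(π/168)) = sin(π/168) ≈ 0.0186989.
ω* = 2/(1 + 0.0186989) = 2/1.0186989 = 1.963289.
and ρ(B_{ω*}) = 1.963289 − 1 = 0.963289.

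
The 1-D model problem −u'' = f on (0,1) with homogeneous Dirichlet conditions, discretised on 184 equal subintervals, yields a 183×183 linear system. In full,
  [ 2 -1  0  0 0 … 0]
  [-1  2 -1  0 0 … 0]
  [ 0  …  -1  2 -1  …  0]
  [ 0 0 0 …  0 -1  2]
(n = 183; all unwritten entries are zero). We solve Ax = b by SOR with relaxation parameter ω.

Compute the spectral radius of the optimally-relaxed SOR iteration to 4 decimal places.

ρ_SOR = 0.9664

[ρ_J] n=183: ρ(B_J) = cos(π/(n+1)) = cos(π/184) = 0.9999.
root = sin(π/184) = 0.01707  (since 1−cos² = sin²).
ω* = 2/(1+0.01707) = 1.9664
ρ_SOR = ω* − 1 = 1.9664 − 1 = 0.9664.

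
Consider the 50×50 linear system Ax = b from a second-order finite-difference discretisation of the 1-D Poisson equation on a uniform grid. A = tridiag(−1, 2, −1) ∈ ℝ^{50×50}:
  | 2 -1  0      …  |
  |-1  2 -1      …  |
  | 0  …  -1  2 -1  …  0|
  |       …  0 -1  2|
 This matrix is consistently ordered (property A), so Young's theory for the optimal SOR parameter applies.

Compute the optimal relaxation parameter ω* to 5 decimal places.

B_J for the 50×50 system has eigenvalues cos(kπ/51); ρ_J = cos(π/51) = 0.99810.
√(1−ρ_J²) simplifies to sin(π/51) = 0.061561.
[ω*] 2 ÷ (1 + 0.061561) = 2 ÷ 1.061561 = 1.88402.
At ω = 1.88402 every |λ(B_ω)| = ω−1, so ρ_SOR = 0.88402.

ω* = 1.88402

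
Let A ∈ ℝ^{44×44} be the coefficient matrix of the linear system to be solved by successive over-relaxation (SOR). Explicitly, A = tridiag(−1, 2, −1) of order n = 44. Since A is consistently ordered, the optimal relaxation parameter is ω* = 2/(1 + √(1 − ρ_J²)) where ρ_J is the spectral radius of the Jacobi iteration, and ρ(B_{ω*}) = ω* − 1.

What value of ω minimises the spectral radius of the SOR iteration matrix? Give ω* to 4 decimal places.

ω* = 1.8696

With n=44, ρ(Jacobi) = cos(π/45) = 0.9976.
√(1−ρ_J²) simplifies to sin(π/45) = 0.06976.
ω* = 2/(1+0.06976) = 1.8696
ρ(B_{ω*}) = ω*−1 = 0.8696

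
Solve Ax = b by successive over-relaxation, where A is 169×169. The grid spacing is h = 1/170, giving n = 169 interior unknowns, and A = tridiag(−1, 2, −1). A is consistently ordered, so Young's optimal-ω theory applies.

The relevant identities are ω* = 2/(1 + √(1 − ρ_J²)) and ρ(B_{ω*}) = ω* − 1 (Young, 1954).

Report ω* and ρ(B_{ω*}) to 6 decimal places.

spectrum of D⁻¹(L+U) = {cos(kπ/170) : 1≤k≤169}; ρ_J = cos(π/170) = 0.999829.
root = sin(π/170) = 0.0184789  (since 1−cos² = sin²).
ω* = 2 / (1 + 0.0184789) = 2 / 1.0184789 ≈ 1.963713.
ρ_SOR = ω* − 1 = 1.963713 − 1 = 0.963713.

ω* = 1.963713, ρ_SOR = 0.963713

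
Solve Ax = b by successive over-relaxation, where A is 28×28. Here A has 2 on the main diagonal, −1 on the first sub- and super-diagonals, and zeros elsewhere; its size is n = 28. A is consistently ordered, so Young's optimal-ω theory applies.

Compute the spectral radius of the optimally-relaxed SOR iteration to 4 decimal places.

B_J for the 28×28 system has eigenvalues cos(kπ/29); ρ_J = cos(π/29) = 0.9941.
√(1−ρ_J²) = |sin(π/29)| = 0.10812
ω* = 2 / (1 + 0.10812) = 2 / 1.10812 ≈ 1.8049.
ρ(B_{ω*}) = ω*−1 = 0.8049

ρ_SOR = 0.8049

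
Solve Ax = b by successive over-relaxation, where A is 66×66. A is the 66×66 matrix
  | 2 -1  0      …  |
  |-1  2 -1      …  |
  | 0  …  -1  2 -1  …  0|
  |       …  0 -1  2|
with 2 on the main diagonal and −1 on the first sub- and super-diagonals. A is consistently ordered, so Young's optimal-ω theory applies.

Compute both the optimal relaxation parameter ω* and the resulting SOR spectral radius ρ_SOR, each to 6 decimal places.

ω* = 1.910453, ρ_SOR = 0.910453

B_J for the 66×66 system has eigenvalues cos(kπ/67); ρ_J = cos(π/67) = 0.998901.
√(1−ρ_J²) = |sin(π/67)| = 0.0468723
So ω* = 2/1.0468723 = 1.910453 (Young).
ρ(B_{ω*}) = ω*−1 = 0.910453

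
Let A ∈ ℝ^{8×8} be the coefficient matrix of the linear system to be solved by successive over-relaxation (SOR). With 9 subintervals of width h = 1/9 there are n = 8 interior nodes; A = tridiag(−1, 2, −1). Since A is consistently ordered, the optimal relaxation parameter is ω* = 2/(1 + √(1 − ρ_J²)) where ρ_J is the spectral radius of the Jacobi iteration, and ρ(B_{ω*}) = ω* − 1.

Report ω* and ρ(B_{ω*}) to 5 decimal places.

ω* = 1.49029, ρ_SOR = 0.49029

[ρ_J] n=8: ρ(B_J) = cos(π/(n+1)) = cos(π/9) = 0.93969.
root = sin(π/9) = 0.342020  (since 1−cos² = sin²).
ω* = 2/(1 + 0.342020) = 2/1.342020 = 1.49029.
and ρ(B_{ω*}) = 1.49029 − 1 = 0.49029.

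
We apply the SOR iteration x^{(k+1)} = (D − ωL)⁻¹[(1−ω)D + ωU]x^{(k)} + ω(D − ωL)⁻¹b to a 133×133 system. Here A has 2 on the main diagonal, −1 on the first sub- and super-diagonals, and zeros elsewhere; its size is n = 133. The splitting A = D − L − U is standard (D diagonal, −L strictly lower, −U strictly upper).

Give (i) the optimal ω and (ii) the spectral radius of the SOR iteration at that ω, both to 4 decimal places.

ω* = 1.9542, ρ_SOR = 0.9542

With n=133, ρ(Jacobi) = cos(π/134) = 0.9997.
root = sin(π/134) = 0.02344  (since 1−cos² = sin²).
ω* = 2 / (1 + 0.02344) = 2 / 1.02344 ≈ 1.9542.
ρ(B_{ω*}) = ω*−1 = 0.9542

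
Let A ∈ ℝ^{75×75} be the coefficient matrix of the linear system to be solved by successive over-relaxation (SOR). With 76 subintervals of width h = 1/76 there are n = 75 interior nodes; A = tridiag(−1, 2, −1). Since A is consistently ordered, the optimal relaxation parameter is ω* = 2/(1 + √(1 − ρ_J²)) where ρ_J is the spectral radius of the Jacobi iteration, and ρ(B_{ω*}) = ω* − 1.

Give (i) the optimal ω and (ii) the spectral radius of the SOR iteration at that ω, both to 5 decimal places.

ω* = 1.92063, ρ_SOR = 0.92063

ρ_J = max_k |cos(kπ/76)| = cos(π/76) = 0.99915
√(1−ρ_J²) = |sin(π/76)| = 0.041325
ω* = 2/(1+0.041325) = 1.92063
ρ(B_{ω*}) = ω*−1 = 0.92063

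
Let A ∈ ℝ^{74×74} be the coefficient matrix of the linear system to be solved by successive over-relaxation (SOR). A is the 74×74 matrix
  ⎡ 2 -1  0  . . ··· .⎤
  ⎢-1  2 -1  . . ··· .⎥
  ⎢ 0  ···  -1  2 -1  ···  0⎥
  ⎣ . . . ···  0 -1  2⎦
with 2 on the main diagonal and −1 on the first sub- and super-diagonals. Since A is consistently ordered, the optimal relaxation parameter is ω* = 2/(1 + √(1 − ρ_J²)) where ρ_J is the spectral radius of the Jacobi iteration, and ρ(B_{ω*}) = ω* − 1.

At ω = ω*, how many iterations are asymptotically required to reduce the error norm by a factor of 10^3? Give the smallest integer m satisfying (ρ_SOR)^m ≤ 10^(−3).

m = 83

With n=74, ρ(Jacobi) = cos(π/75) = 0.9991228.
root = sin(π/75) = 0.0418757  (since 1−cos² = sin²).
ω* = 2 / (1 + 0.0418757) = 2 / 1.0418757 ≈ 1.9196148.
[ρ_SOR] ω* − 1 = 0.9196148.
3·ln10 = 6.90776; −ln(0.9196148) = 0.0838004; m = ⌈6.90776/0.0838004⌉ = ⌈82.431⌉ = 83.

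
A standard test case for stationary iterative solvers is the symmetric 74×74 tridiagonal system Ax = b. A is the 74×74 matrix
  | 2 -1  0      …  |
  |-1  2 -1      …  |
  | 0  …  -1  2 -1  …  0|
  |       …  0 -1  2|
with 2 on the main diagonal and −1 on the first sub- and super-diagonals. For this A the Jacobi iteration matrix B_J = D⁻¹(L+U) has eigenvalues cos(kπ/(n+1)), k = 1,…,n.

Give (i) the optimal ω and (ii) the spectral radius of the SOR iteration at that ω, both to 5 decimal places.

B_J for the 74×74 system has eigenvalues cos(kπ/75); ρ_J = cos(π/75) = 0.99912.
root = sin(π/75) = 0.041876  (since 1−cos² = sin²).
ω* = 2/(1 + 0.041876) = 2/1.041876 = 1.91961.
ρ_SOR = ω* − 1 ≈ 0.91961.

ω* = 1.91961, ρ_SOR = 0.91961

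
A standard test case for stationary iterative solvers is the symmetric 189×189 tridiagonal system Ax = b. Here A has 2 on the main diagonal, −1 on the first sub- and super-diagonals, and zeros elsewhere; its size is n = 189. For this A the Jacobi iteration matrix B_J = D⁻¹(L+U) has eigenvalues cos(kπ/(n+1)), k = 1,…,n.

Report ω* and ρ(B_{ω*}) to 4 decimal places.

ω* = 1.9675, ρ_SOR = 0.9675

n=189: λ(B_J) = 1 − λ(A)/2 = cos(kπ/190); k=1 gives ρ_J = 0.9999.
√(1−ρ_J²) = |sin(π/190)| = 0.01653
ω* = 2 / (1 + 0.01653) = 2 / 1.01653 ≈ 1.9675.
At ω = 1.9675 every |λ(B_ω)| = ω−1, so ρ_SOR = 0.9675.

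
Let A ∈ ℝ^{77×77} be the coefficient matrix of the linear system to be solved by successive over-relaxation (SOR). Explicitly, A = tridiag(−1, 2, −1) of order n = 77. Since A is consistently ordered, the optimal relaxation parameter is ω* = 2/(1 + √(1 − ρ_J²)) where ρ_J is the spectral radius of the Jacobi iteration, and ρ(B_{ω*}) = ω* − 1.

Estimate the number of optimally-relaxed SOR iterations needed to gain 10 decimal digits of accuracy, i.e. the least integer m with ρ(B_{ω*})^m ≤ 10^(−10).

½·tridiag(1,0,1) at n=77: λ_k = cos(kπ/78); max |λ| at k=1 ⇒ ρ_J = cos(π/78) ≈ 0.9991890.
√(1−ρ_J²) = |sin(π/78)| = 0.0402659
So ω* = 2/1.0402659 = 1.9225854 (Young).
Hence ρ(B_{ω*}) = 1.9225854 − 1 = 0.9225854.
m ≥ 10·ln10 / (−ln 0.9225854) = 285.769; smallest integer m = 286.

m = 286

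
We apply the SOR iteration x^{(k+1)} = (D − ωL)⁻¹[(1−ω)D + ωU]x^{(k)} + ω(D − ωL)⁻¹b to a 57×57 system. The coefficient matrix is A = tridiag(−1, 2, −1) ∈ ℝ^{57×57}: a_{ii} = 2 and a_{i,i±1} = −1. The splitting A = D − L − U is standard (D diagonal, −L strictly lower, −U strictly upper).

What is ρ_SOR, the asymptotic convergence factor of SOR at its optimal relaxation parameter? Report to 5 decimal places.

[ρ_J] n=57: ρ(B_J) = cos(π/(n+1)) = cos(π/58) = 0.99853.
1 − cos²(π/58) = sin²(π/58) ⇒ √(1−ρ_J²) = sin(π/58) = 0.054139.
ω* = 2/(1+0.054139) = 1.89728
ρ(B_{ω*}) = ω*−1 = 0.89728

ρ_SOR = 0.89728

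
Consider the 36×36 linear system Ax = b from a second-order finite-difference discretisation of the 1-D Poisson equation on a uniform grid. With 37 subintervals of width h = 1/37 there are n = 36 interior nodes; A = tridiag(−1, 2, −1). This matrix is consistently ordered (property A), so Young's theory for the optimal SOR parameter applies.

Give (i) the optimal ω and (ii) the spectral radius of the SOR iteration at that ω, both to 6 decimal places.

½·tridiag(1,0,1) at n=36: λ_k = cos(kπ/37); max |λ| at k=1 ⇒ ρ_J = cos(π/37) ≈ 0.996397.
root = sin(π/37) = 0.0848059  (since 1−cos² = sin²).
Young: ω* = 2/(1+√(1−ρ_J²)) = 2/(1+0.0848059) = 2/1.0848059 = 1.843648.
ρ_SOR = ω* − 1 ≈ 0.843648.

ω* = 1.843648, ρ_SOR = 0.843648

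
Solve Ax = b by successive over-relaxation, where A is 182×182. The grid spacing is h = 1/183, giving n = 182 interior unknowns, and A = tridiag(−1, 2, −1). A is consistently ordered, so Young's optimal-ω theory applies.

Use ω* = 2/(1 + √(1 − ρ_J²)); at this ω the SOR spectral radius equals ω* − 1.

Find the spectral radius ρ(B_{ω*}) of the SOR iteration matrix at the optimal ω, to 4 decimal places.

n=182: λ(B_J) = 1 − λ(A)/2 = cos(kπ/183); k=1 gives ρ_J = 0.9999.
√(1−ρ_J²) simplifies to sin(π/183) = 0.01717.
ω* = 2 / (1 + 0.01717) = 2 / 1.01717 ≈ 1.9662.
At ω = 1.9662 every |λ(B_ω)| = ω−1, so ρ_SOR = 0.9662.

ρ_SOR = 0.9662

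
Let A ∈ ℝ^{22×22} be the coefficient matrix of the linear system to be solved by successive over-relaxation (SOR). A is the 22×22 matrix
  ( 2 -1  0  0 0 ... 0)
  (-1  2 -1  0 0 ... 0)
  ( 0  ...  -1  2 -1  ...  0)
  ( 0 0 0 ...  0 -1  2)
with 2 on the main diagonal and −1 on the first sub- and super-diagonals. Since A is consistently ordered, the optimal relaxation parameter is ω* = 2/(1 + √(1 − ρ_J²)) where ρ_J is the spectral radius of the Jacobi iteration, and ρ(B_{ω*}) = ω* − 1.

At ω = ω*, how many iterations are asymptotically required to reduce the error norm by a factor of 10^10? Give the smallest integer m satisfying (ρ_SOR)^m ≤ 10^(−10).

m = 85

spectrum of D⁻¹(L+U) = {cos(kπ/23) : 1≤k≤22}; ρ_J = cos(π/23) = 0.9906859.
root = sin(π/23) = 0.1361666  (since 1−cos² = sin²).
Young: ω* = 2/(1+√(1−ρ_J²)) = 2/(1+0.1361666) = 2/1.1361666 = 1.7603052.
At ω = 1.7603052 every |λ(B_ω)| = ω−1, so ρ_SOR = 0.7603052.
10·ln10 = 23.0259; −ln(0.7603052) = 0.274035; m = ⌈23.0259/0.274035⌉ = ⌈84.025⌉ = 85.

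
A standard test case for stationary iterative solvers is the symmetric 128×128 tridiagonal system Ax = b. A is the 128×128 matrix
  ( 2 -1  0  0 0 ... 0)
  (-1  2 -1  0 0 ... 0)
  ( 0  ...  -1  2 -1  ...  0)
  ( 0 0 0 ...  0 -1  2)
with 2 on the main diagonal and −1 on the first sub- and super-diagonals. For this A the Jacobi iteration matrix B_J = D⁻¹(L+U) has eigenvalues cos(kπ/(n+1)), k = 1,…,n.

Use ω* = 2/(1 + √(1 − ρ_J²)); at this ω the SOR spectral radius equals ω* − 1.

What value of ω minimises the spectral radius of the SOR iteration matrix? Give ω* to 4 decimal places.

ω* = 1.9525

[ρ_J] n=128: ρ(B_J) = cos(π/(n+1)) = cos(π/129) = 0.9997.
√(1−ρ_J²) simplifies to sin(π/129) = 0.02435.
ω* = 2 / (1 + 0.02435) = 2 / 1.02435 ≈ 1.9525.
ρ_SOR = ω* − 1 ≈ 0.9525.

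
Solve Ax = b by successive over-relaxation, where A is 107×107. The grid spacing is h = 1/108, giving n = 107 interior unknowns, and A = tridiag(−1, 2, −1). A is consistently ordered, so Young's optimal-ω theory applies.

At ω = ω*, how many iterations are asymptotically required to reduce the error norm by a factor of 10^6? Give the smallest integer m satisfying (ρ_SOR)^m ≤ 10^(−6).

m = 238

½·tridiag(1,0,1) at n=107: λ_k = cos(kπ/108); max |λ| at k=1 ⇒ ρ_J = cos(π/108) ≈ 0.9995770.
√(1 − cos²(π/108)) = sin(π/108) ≈ 0.0290847.
So ω* = 2/1.0290847 = 1.9434746 (Young).
At ω = 1.9434746 every |λ(B_ω)| = ω−1, so ρ_SOR = 0.9434746.
ρ_SOR^m ≤ 10^(−6) ⇔ m ≥ 6·ln10/(−ln 0.9434746) = 13.8155/0.0581858 = 237.438; m = ⌈237.438⌉ = 238.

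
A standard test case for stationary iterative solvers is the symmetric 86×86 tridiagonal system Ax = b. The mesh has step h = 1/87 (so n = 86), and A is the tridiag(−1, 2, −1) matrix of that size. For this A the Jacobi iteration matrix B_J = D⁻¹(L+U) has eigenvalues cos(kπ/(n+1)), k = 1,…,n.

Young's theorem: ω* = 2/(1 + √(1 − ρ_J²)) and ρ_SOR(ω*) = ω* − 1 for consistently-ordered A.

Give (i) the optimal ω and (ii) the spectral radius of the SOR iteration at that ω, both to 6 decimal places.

ω* = 1.930311, ρ_SOR = 0.930311

½·tridiag(1,0,1) at n=86: λ_k = cos(kπ/87); max |λ| at k=1 ⇒ ρ_J = cos(π/87) ≈ 0.999348.
1 − cos²(π/87) = sin²(π/87) ⇒ √(1−ρ_J²) = sin(π/87) = 0.0361024.
So ω* = 2/1.0361024 = 1.930311 (Young).
Hence ρ(B_{ω*}) = 1.930311 − 1 = 0.930311.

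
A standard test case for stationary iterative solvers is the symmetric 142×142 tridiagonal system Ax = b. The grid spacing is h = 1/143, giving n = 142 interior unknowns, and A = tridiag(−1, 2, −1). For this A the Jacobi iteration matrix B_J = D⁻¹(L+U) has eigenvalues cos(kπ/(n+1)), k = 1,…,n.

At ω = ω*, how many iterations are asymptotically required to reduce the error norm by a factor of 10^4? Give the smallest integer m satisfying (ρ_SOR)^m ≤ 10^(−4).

n=142: λ(B_J) = 1 − λ(A)/2 = cos(kπ/143); k=1 gives ρ_J = 0.9997587.
√(1 − cos²(π/143)) = sin(π/143) ≈ 0.0219674.
ω* = 2 / (1 + 0.0219674) = 2 / 1.0219674 ≈ 1.9570096.
At ω = 1.9570096 every |λ(B_ω)| = ω−1, so ρ_SOR = 0.9570096.
m ≥ 4·ln10 / (−ln 0.9570096) = 209.603; smallest integer m = 210.

m = 210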